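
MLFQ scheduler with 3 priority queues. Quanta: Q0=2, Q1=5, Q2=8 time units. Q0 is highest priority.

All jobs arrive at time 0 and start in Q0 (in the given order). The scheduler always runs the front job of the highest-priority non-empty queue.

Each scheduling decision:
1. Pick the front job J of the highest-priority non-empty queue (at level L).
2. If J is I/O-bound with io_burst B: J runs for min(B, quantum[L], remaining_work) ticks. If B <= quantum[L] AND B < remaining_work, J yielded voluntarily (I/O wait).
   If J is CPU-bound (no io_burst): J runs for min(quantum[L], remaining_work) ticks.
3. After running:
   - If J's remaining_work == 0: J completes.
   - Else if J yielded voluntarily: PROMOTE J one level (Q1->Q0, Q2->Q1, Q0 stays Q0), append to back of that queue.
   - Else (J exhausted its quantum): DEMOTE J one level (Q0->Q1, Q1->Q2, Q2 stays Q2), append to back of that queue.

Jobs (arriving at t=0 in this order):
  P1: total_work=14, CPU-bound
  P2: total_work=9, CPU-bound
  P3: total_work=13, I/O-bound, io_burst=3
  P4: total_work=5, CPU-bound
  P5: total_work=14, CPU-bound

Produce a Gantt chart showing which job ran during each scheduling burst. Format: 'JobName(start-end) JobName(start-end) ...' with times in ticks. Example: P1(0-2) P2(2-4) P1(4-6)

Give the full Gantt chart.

t=0-2: P1@Q0 runs 2, rem=12, quantum used, demote→Q1. Q0=[P2,P3,P4,P5] Q1=[P1] Q2=[]
t=2-4: P2@Q0 runs 2, rem=7, quantum used, demote→Q1. Q0=[P3,P4,P5] Q1=[P1,P2] Q2=[]
t=4-6: P3@Q0 runs 2, rem=11, quantum used, demote→Q1. Q0=[P4,P5] Q1=[P1,P2,P3] Q2=[]
t=6-8: P4@Q0 runs 2, rem=3, quantum used, demote→Q1. Q0=[P5] Q1=[P1,P2,P3,P4] Q2=[]
t=8-10: P5@Q0 runs 2, rem=12, quantum used, demote→Q1. Q0=[] Q1=[P1,P2,P3,P4,P5] Q2=[]
t=10-15: P1@Q1 runs 5, rem=7, quantum used, demote→Q2. Q0=[] Q1=[P2,P3,P4,P5] Q2=[P1]
t=15-20: P2@Q1 runs 5, rem=2, quantum used, demote→Q2. Q0=[] Q1=[P3,P4,P5] Q2=[P1,P2]
t=20-23: P3@Q1 runs 3, rem=8, I/O yield, promote→Q0. Q0=[P3] Q1=[P4,P5] Q2=[P1,P2]
t=23-25: P3@Q0 runs 2, rem=6, quantum used, demote→Q1. Q0=[] Q1=[P4,P5,P3] Q2=[P1,P2]
t=25-28: P4@Q1 runs 3, rem=0, completes. Q0=[] Q1=[P5,P3] Q2=[P1,P2]
t=28-33: P5@Q1 runs 5, rem=7, quantum used, demote→Q2. Q0=[] Q1=[P3] Q2=[P1,P2,P5]
t=33-36: P3@Q1 runs 3, rem=3, I/O yield, promote→Q0. Q0=[P3] Q1=[] Q2=[P1,P2,P5]
t=36-38: P3@Q0 runs 2, rem=1, quantum used, demote→Q1. Q0=[] Q1=[P3] Q2=[P1,P2,P5]
t=38-39: P3@Q1 runs 1, rem=0, completes. Q0=[] Q1=[] Q2=[P1,P2,P5]
t=39-46: P1@Q2 runs 7, rem=0, completes. Q0=[] Q1=[] Q2=[P2,P5]
t=46-48: P2@Q2 runs 2, rem=0, completes. Q0=[] Q1=[] Q2=[P5]
t=48-55: P5@Q2 runs 7, rem=0, completes. Q0=[] Q1=[] Q2=[]

Answer: P1(0-2) P2(2-4) P3(4-6) P4(6-8) P5(8-10) P1(10-15) P2(15-20) P3(20-23) P3(23-25) P4(25-28) P5(28-33) P3(33-36) P3(36-38) P3(38-39) P1(39-46) P2(46-48) P5(48-55)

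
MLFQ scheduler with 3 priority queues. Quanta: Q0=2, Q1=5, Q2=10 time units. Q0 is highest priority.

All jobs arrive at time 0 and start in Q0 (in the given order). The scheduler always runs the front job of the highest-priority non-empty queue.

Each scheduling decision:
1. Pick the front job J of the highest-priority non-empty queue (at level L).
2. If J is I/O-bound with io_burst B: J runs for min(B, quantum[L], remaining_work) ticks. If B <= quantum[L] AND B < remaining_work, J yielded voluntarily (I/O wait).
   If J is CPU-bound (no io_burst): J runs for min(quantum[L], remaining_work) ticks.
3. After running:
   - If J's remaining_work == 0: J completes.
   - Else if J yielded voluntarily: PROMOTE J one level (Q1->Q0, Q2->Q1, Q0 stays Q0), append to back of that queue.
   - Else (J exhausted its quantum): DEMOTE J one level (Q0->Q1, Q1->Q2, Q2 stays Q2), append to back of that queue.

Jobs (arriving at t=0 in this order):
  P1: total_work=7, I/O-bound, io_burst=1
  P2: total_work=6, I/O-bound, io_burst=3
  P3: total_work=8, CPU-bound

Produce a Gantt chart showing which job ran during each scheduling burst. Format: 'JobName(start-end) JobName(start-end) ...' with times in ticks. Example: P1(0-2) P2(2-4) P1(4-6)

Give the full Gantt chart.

Answer: P1(0-1) P2(1-3) P3(3-5) P1(5-6) P1(6-7) P1(7-8) P1(8-9) P1(9-10) P1(10-11) P2(11-14) P2(14-15) P3(15-20) P3(20-21)

Derivation:
t=0-1: P1@Q0 runs 1, rem=6, I/O yield, promote→Q0. Q0=[P2,P3,P1] Q1=[] Q2=[]
t=1-3: P2@Q0 runs 2, rem=4, quantum used, demote→Q1. Q0=[P3,P1] Q1=[P2] Q2=[]
t=3-5: P3@Q0 runs 2, rem=6, quantum used, demote→Q1. Q0=[P1] Q1=[P2,P3] Q2=[]
t=5-6: P1@Q0 runs 1, rem=5, I/O yield, promote→Q0. Q0=[P1] Q1=[P2,P3] Q2=[]
t=6-7: P1@Q0 runs 1, rem=4, I/O yield, promote→Q0. Q0=[P1] Q1=[P2,P3] Q2=[]
t=7-8: P1@Q0 runs 1, rem=3, I/O yield, promote→Q0. Q0=[P1] Q1=[P2,P3] Q2=[]
t=8-9: P1@Q0 runs 1, rem=2, I/O yield, promote→Q0. Q0=[P1] Q1=[P2,P3] Q2=[]
t=9-10: P1@Q0 runs 1, rem=1, I/O yield, promote→Q0. Q0=[P1] Q1=[P2,P3] Q2=[]
t=10-11: P1@Q0 runs 1, rem=0, completes. Q0=[] Q1=[P2,P3] Q2=[]
t=11-14: P2@Q1 runs 3, rem=1, I/O yield, promote→Q0. Q0=[P2] Q1=[P3] Q2=[]
t=14-15: P2@Q0 runs 1, rem=0, completes. Q0=[] Q1=[P3] Q2=[]
t=15-20: P3@Q1 runs 5, rem=1, quantum used, demote→Q2. Q0=[] Q1=[] Q2=[P3]
t=20-21: P3@Q2 runs 1, rem=0, completes. Q0=[] Q1=[] Q2=[]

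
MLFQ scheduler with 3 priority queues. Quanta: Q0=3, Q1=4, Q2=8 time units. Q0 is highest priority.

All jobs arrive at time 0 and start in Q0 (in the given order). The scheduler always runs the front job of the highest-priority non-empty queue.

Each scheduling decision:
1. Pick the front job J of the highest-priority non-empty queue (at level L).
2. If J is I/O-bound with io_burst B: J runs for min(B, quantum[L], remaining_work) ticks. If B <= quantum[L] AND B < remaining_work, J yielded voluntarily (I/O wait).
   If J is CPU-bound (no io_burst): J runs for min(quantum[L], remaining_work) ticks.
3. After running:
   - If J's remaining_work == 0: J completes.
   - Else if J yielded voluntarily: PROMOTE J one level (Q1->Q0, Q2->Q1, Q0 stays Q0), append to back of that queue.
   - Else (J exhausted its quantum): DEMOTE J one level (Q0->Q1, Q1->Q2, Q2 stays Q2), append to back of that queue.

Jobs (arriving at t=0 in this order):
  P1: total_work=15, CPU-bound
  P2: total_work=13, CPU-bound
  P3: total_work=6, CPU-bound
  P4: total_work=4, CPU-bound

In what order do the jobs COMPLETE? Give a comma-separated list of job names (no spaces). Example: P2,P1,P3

t=0-3: P1@Q0 runs 3, rem=12, quantum used, demote→Q1. Q0=[P2,P3,P4] Q1=[P1] Q2=[]
t=3-6: P2@Q0 runs 3, rem=10, quantum used, demote→Q1. Q0=[P3,P4] Q1=[P1,P2] Q2=[]
t=6-9: P3@Q0 runs 3, rem=3, quantum used, demote→Q1. Q0=[P4] Q1=[P1,P2,P3] Q2=[]
t=9-12: P4@Q0 runs 3, rem=1, quantum used, demote→Q1. Q0=[] Q1=[P1,P2,P3,P4] Q2=[]
t=12-16: P1@Q1 runs 4, rem=8, quantum used, demote→Q2. Q0=[] Q1=[P2,P3,P4] Q2=[P1]
t=16-20: P2@Q1 runs 4, rem=6, quantum used, demote→Q2. Q0=[] Q1=[P3,P4] Q2=[P1,P2]
t=20-23: P3@Q1 runs 3, rem=0, completes. Q0=[] Q1=[P4] Q2=[P1,P2]
t=23-24: P4@Q1 runs 1, rem=0, completes. Q0=[] Q1=[] Q2=[P1,P2]
t=24-32: P1@Q2 runs 8, rem=0, completes. Q0=[] Q1=[] Q2=[P2]
t=32-38: P2@Q2 runs 6, rem=0, completes. Q0=[] Q1=[] Q2=[]

Answer: P3,P4,P1,P2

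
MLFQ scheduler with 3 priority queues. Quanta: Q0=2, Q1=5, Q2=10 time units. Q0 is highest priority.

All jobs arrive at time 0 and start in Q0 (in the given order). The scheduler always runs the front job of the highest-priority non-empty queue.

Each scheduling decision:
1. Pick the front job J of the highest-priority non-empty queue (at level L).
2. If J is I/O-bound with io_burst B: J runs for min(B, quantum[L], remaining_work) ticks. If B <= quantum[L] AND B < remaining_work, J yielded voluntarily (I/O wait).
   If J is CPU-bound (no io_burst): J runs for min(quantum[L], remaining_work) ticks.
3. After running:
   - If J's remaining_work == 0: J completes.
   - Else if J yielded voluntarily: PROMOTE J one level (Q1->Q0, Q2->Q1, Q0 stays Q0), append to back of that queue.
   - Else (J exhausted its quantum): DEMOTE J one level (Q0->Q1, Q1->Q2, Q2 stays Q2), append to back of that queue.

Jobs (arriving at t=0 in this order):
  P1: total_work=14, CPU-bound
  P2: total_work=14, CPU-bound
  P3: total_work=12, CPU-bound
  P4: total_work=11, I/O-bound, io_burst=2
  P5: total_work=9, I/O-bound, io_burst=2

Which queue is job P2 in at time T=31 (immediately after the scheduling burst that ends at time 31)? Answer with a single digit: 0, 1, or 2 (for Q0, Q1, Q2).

t=0-2: P1@Q0 runs 2, rem=12, quantum used, demote→Q1. Q0=[P2,P3,P4,P5] Q1=[P1] Q2=[]
t=2-4: P2@Q0 runs 2, rem=12, quantum used, demote→Q1. Q0=[P3,P4,P5] Q1=[P1,P2] Q2=[]
t=4-6: P3@Q0 runs 2, rem=10, quantum used, demote→Q1. Q0=[P4,P5] Q1=[P1,P2,P3] Q2=[]
t=6-8: P4@Q0 runs 2, rem=9, I/O yield, promote→Q0. Q0=[P5,P4] Q1=[P1,P2,P3] Q2=[]
t=8-10: P5@Q0 runs 2, rem=7, I/O yield, promote→Q0. Q0=[P4,P5] Q1=[P1,P2,P3] Q2=[]
t=10-12: P4@Q0 runs 2, rem=7, I/O yield, promote→Q0. Q0=[P5,P4] Q1=[P1,P2,P3] Q2=[]
t=12-14: P5@Q0 runs 2, rem=5, I/O yield, promote→Q0. Q0=[P4,P5] Q1=[P1,P2,P3] Q2=[]
t=14-16: P4@Q0 runs 2, rem=5, I/O yield, promote→Q0. Q0=[P5,P4] Q1=[P1,P2,P3] Q2=[]
t=16-18: P5@Q0 runs 2, rem=3, I/O yield, promote→Q0. Q0=[P4,P5] Q1=[P1,P2,P3] Q2=[]
t=18-20: P4@Q0 runs 2, rem=3, I/O yield, promote→Q0. Q0=[P5,P4] Q1=[P1,P2,P3] Q2=[]
t=20-22: P5@Q0 runs 2, rem=1, I/O yield, promote→Q0. Q0=[P4,P5] Q1=[P1,P2,P3] Q2=[]
t=22-24: P4@Q0 runs 2, rem=1, I/O yield, promote→Q0. Q0=[P5,P4] Q1=[P1,P2,P3] Q2=[]
t=24-25: P5@Q0 runs 1, rem=0, completes. Q0=[P4] Q1=[P1,P2,P3] Q2=[]
t=25-26: P4@Q0 runs 1, rem=0, completes. Q0=[] Q1=[P1,P2,P3] Q2=[]
t=26-31: P1@Q1 runs 5, rem=7, quantum used, demote→Q2. Q0=[] Q1=[P2,P3] Q2=[P1]
t=31-36: P2@Q1 runs 5, rem=7, quantum used, demote→Q2. Q0=[] Q1=[P3] Q2=[P1,P2]
t=36-41: P3@Q1 runs 5, rem=5, quantum used, demote→Q2. Q0=[] Q1=[] Q2=[P1,P2,P3]
t=41-48: P1@Q2 runs 7, rem=0, completes. Q0=[] Q1=[] Q2=[P2,P3]
t=48-55: P2@Q2 runs 7, rem=0, completes. Q0=[] Q1=[] Q2=[P3]
t=55-60: P3@Q2 runs 5, rem=0, completes. Q0=[] Q1=[] Q2=[]

Answer: 1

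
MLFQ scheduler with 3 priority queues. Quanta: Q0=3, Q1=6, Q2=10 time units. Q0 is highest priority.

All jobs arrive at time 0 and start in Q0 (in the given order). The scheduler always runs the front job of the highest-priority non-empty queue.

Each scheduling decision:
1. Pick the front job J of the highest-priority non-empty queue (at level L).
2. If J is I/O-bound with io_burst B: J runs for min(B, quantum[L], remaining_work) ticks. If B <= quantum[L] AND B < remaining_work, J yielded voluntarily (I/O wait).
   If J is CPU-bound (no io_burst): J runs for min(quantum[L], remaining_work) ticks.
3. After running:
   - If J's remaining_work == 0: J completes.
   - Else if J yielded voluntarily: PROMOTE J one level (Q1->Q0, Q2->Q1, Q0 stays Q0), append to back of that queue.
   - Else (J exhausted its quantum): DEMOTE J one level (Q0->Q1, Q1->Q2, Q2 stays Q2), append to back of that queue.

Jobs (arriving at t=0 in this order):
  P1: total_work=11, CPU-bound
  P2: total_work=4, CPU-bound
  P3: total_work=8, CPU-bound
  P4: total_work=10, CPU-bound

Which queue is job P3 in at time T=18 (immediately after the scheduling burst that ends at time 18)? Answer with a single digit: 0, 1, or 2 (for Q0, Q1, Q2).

Answer: 1

Derivation:
t=0-3: P1@Q0 runs 3, rem=8, quantum used, demote→Q1. Q0=[P2,P3,P4] Q1=[P1] Q2=[]
t=3-6: P2@Q0 runs 3, rem=1, quantum used, demote→Q1. Q0=[P3,P4] Q1=[P1,P2] Q2=[]
t=6-9: P3@Q0 runs 3, rem=5, quantum used, demote→Q1. Q0=[P4] Q1=[P1,P2,P3] Q2=[]
t=9-12: P4@Q0 runs 3, rem=7, quantum used, demote→Q1. Q0=[] Q1=[P1,P2,P3,P4] Q2=[]
t=12-18: P1@Q1 runs 6, rem=2, quantum used, demote→Q2. Q0=[] Q1=[P2,P3,P4] Q2=[P1]
t=18-19: P2@Q1 runs 1, rem=0, completes. Q0=[] Q1=[P3,P4] Q2=[P1]
t=19-24: P3@Q1 runs 5, rem=0, completes. Q0=[] Q1=[P4] Q2=[P1]
t=24-30: P4@Q1 runs 6, rem=1, quantum used, demote→Q2. Q0=[] Q1=[] Q2=[P1,P4]
t=30-32: P1@Q2 runs 2, rem=0, completes. Q0=[] Q1=[] Q2=[P4]
t=32-33: P4@Q2 runs 1, rem=0, completes. Q0=[] Q1=[] Q2=[]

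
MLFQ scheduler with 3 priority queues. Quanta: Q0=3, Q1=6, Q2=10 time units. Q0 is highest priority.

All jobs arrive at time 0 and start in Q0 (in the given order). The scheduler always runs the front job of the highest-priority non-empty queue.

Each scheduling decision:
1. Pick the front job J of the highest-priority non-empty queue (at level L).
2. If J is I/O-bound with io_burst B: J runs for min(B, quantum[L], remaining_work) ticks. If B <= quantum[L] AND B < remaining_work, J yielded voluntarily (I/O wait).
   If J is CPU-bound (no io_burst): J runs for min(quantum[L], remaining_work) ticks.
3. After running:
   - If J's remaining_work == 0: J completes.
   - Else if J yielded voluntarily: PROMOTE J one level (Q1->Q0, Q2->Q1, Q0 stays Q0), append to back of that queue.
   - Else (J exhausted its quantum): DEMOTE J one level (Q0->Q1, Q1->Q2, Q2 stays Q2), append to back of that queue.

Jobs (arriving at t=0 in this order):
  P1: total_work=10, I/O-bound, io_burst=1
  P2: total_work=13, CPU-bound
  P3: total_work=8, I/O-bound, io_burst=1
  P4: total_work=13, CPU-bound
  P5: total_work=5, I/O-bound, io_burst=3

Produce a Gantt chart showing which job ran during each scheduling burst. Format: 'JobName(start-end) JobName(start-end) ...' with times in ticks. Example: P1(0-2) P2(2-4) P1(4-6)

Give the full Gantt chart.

Answer: P1(0-1) P2(1-4) P3(4-5) P4(5-8) P5(8-11) P1(11-12) P3(12-13) P5(13-15) P1(15-16) P3(16-17) P1(17-18) P3(18-19) P1(19-20) P3(20-21) P1(21-22) P3(22-23) P1(23-24) P3(24-25) P1(25-26) P3(26-27) P1(27-28) P1(28-29) P2(29-35) P4(35-41) P2(41-45) P4(45-49)

Derivation:
t=0-1: P1@Q0 runs 1, rem=9, I/O yield, promote→Q0. Q0=[P2,P3,P4,P5,P1] Q1=[] Q2=[]
t=1-4: P2@Q0 runs 3, rem=10, quantum used, demote→Q1. Q0=[P3,P4,P5,P1] Q1=[P2] Q2=[]
t=4-5: P3@Q0 runs 1, rem=7, I/O yield, promote→Q0. Q0=[P4,P5,P1,P3] Q1=[P2] Q2=[]
t=5-8: P4@Q0 runs 3, rem=10, quantum used, demote→Q1. Q0=[P5,P1,P3] Q1=[P2,P4] Q2=[]
t=8-11: P5@Q0 runs 3, rem=2, I/O yield, promote→Q0. Q0=[P1,P3,P5] Q1=[P2,P4] Q2=[]
t=11-12: P1@Q0 runs 1, rem=8, I/O yield, promote→Q0. Q0=[P3,P5,P1] Q1=[P2,P4] Q2=[]
t=12-13: P3@Q0 runs 1, rem=6, I/O yield, promote→Q0. Q0=[P5,P1,P3] Q1=[P2,P4] Q2=[]
t=13-15: P5@Q0 runs 2, rem=0, completes. Q0=[P1,P3] Q1=[P2,P4] Q2=[]
t=15-16: P1@Q0 runs 1, rem=7, I/O yield, promote→Q0. Q0=[P3,P1] Q1=[P2,P4] Q2=[]
t=16-17: P3@Q0 runs 1, rem=5, I/O yield, promote→Q0. Q0=[P1,P3] Q1=[P2,P4] Q2=[]
t=17-18: P1@Q0 runs 1, rem=6, I/O yield, promote→Q0. Q0=[P3,P1] Q1=[P2,P4] Q2=[]
t=18-19: P3@Q0 runs 1, rem=4, I/O yield, promote→Q0. Q0=[P1,P3] Q1=[P2,P4] Q2=[]
t=19-20: P1@Q0 runs 1, rem=5, I/O yield, promote→Q0. Q0=[P3,P1] Q1=[P2,P4] Q2=[]
t=20-21: P3@Q0 runs 1, rem=3, I/O yield, promote→Q0. Q0=[P1,P3] Q1=[P2,P4] Q2=[]
t=21-22: P1@Q0 runs 1, rem=4, I/O yield, promote→Q0. Q0=[P3,P1] Q1=[P2,P4] Q2=[]
t=22-23: P3@Q0 runs 1, rem=2, I/O yield, promote→Q0. Q0=[P1,P3] Q1=[P2,P4] Q2=[]
t=23-24: P1@Q0 runs 1, rem=3, I/O yield, promote→Q0. Q0=[P3,P1] Q1=[P2,P4] Q2=[]
t=24-25: P3@Q0 runs 1, rem=1, I/O yield, promote→Q0. Q0=[P1,P3] Q1=[P2,P4] Q2=[]
t=25-26: P1@Q0 runs 1, rem=2, I/O yield, promote→Q0. Q0=[P3,P1] Q1=[P2,P4] Q2=[]
t=26-27: P3@Q0 runs 1, rem=0, completes. Q0=[P1] Q1=[P2,P4] Q2=[]
t=27-28: P1@Q0 runs 1, rem=1, I/O yield, promote→Q0. Q0=[P1] Q1=[P2,P4] Q2=[]
t=28-29: P1@Q0 runs 1, rem=0, completes. Q0=[] Q1=[P2,P4] Q2=[]
t=29-35: P2@Q1 runs 6, rem=4, quantum used, demote→Q2. Q0=[] Q1=[P4] Q2=[P2]
t=35-41: P4@Q1 runs 6, rem=4, quantum used, demote→Q2. Q0=[] Q1=[] Q2=[P2,P4]
t=41-45: P2@Q2 runs 4, rem=0, completes. Q0=[] Q1=[] Q2=[P4]
t=45-49: P4@Q2 runs 4, rem=0, completes. Q0=[] Q1=[] Q2=[]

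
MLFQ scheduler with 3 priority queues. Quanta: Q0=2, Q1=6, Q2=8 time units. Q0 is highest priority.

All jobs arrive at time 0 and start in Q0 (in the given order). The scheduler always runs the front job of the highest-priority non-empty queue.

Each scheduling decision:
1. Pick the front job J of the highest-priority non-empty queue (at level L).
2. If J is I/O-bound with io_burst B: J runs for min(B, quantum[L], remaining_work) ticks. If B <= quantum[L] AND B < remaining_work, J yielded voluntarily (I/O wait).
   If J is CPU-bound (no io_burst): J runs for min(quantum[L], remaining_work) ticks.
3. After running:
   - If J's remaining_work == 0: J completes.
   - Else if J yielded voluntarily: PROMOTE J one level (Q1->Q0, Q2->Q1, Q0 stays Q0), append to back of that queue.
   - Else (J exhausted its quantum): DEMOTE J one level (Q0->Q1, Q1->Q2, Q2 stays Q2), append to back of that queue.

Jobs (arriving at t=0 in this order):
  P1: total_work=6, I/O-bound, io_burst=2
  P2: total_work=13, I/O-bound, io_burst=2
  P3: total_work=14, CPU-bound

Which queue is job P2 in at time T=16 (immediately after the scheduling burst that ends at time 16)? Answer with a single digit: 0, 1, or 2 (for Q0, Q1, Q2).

Answer: 0

Derivation:
t=0-2: P1@Q0 runs 2, rem=4, I/O yield, promote→Q0. Q0=[P2,P3,P1] Q1=[] Q2=[]
t=2-4: P2@Q0 runs 2, rem=11, I/O yield, promote→Q0. Q0=[P3,P1,P2] Q1=[] Q2=[]
t=4-6: P3@Q0 runs 2, rem=12, quantum used, demote→Q1. Q0=[P1,P2] Q1=[P3] Q2=[]
t=6-8: P1@Q0 runs 2, rem=2, I/O yield, promote→Q0. Q0=[P2,P1] Q1=[P3] Q2=[]
t=8-10: P2@Q0 runs 2, rem=9, I/O yield, promote→Q0. Q0=[P1,P2] Q1=[P3] Q2=[]
t=10-12: P1@Q0 runs 2, rem=0, completes. Q0=[P2] Q1=[P3] Q2=[]
t=12-14: P2@Q0 runs 2, rem=7, I/O yield, promote→Q0. Q0=[P2] Q1=[P3] Q2=[]
t=14-16: P2@Q0 runs 2, rem=5, I/O yield, promote→Q0. Q0=[P2] Q1=[P3] Q2=[]
t=16-18: P2@Q0 runs 2, rem=3, I/O yield, promote→Q0. Q0=[P2] Q1=[P3] Q2=[]
t=18-20: P2@Q0 runs 2, rem=1, I/O yield, promote→Q0. Q0=[P2] Q1=[P3] Q2=[]
t=20-21: P2@Q0 runs 1, rem=0, completes. Q0=[] Q1=[P3] Q2=[]
t=21-27: P3@Q1 runs 6, rem=6, quantum used, demote→Q2. Q0=[] Q1=[] Q2=[P3]
t=27-33: P3@Q2 runs 6, rem=0, completes. Q0=[] Q1=[] Q2=[]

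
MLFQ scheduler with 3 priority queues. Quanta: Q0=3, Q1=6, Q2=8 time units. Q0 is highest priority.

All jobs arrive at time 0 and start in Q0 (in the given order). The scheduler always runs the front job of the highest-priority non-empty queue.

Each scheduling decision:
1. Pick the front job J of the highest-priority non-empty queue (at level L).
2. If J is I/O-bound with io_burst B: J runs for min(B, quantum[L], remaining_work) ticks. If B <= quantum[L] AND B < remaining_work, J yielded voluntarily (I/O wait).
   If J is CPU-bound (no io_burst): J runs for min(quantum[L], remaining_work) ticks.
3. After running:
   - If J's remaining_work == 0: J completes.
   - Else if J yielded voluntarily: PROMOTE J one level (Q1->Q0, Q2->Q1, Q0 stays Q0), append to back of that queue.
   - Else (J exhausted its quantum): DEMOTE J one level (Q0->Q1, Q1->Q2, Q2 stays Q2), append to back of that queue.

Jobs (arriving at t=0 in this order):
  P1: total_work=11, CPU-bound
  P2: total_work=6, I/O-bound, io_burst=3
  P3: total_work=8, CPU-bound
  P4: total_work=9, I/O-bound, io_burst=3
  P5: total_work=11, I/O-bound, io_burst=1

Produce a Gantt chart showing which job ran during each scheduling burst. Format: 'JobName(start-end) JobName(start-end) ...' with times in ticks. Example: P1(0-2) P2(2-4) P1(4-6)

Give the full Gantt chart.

Answer: P1(0-3) P2(3-6) P3(6-9) P4(9-12) P5(12-13) P2(13-16) P4(16-19) P5(19-20) P4(20-23) P5(23-24) P5(24-25) P5(25-26) P5(26-27) P5(27-28) P5(28-29) P5(29-30) P5(30-31) P5(31-32) P1(32-38) P3(38-43) P1(43-45)

Derivation:
t=0-3: P1@Q0 runs 3, rem=8, quantum used, demote→Q1. Q0=[P2,P3,P4,P5] Q1=[P1] Q2=[]
t=3-6: P2@Q0 runs 3, rem=3, I/O yield, promote→Q0. Q0=[P3,P4,P5,P2] Q1=[P1] Q2=[]
t=6-9: P3@Q0 runs 3, rem=5, quantum used, demote→Q1. Q0=[P4,P5,P2] Q1=[P1,P3] Q2=[]
t=9-12: P4@Q0 runs 3, rem=6, I/O yield, promote→Q0. Q0=[P5,P2,P4] Q1=[P1,P3] Q2=[]
t=12-13: P5@Q0 runs 1, rem=10, I/O yield, promote→Q0. Q0=[P2,P4,P5] Q1=[P1,P3] Q2=[]
t=13-16: P2@Q0 runs 3, rem=0, completes. Q0=[P4,P5] Q1=[P1,P3] Q2=[]
t=16-19: P4@Q0 runs 3, rem=3, I/O yield, promote→Q0. Q0=[P5,P4] Q1=[P1,P3] Q2=[]
t=19-20: P5@Q0 runs 1, rem=9, I/O yield, promote→Q0. Q0=[P4,P5] Q1=[P1,P3] Q2=[]
t=20-23: P4@Q0 runs 3, rem=0, completes. Q0=[P5] Q1=[P1,P3] Q2=[]
t=23-24: P5@Q0 runs 1, rem=8, I/O yield, promote→Q0. Q0=[P5] Q1=[P1,P3] Q2=[]
t=24-25: P5@Q0 runs 1, rem=7, I/O yield, promote→Q0. Q0=[P5] Q1=[P1,P3] Q2=[]
t=25-26: P5@Q0 runs 1, rem=6, I/O yield, promote→Q0. Q0=[P5] Q1=[P1,P3] Q2=[]
t=26-27: P5@Q0 runs 1, rem=5, I/O yield, promote→Q0. Q0=[P5] Q1=[P1,P3] Q2=[]
t=27-28: P5@Q0 runs 1, rem=4, I/O yield, promote→Q0. Q0=[P5] Q1=[P1,P3] Q2=[]
t=28-29: P5@Q0 runs 1, rem=3, I/O yield, promote→Q0. Q0=[P5] Q1=[P1,P3] Q2=[]
t=29-30: P5@Q0 runs 1, rem=2, I/O yield, promote→Q0. Q0=[P5] Q1=[P1,P3] Q2=[]
t=30-31: P5@Q0 runs 1, rem=1, I/O yield, promote→Q0. Q0=[P5] Q1=[P1,P3] Q2=[]
t=31-32: P5@Q0 runs 1, rem=0, completes. Q0=[] Q1=[P1,P3] Q2=[]
t=32-38: P1@Q1 runs 6, rem=2, quantum used, demote→Q2. Q0=[] Q1=[P3] Q2=[P1]
t=38-43: P3@Q1 runs 5, rem=0, completes. Q0=[] Q1=[] Q2=[P1]
t=43-45: P1@Q2 runs 2, rem=0, completes. Q0=[] Q1=[] Q2=[]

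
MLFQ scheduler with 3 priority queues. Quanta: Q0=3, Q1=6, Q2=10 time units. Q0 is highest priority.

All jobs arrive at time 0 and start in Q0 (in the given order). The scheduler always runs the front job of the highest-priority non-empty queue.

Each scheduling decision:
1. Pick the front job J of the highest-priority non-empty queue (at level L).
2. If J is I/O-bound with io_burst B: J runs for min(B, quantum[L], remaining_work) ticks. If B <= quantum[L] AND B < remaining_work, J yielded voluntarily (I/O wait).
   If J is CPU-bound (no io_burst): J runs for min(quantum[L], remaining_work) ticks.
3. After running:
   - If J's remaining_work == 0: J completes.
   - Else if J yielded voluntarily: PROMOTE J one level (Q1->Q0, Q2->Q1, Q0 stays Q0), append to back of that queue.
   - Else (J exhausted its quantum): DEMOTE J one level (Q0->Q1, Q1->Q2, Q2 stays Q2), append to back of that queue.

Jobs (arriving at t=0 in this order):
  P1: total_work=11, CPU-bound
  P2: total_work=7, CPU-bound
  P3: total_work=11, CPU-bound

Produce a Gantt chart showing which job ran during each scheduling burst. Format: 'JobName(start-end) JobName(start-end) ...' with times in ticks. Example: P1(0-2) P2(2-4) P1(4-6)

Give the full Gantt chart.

Answer: P1(0-3) P2(3-6) P3(6-9) P1(9-15) P2(15-19) P3(19-25) P1(25-27) P3(27-29)

Derivation:
t=0-3: P1@Q0 runs 3, rem=8, quantum used, demote→Q1. Q0=[P2,P3] Q1=[P1] Q2=[]
t=3-6: P2@Q0 runs 3, rem=4, quantum used, demote→Q1. Q0=[P3] Q1=[P1,P2] Q2=[]
t=6-9: P3@Q0 runs 3, rem=8, quantum used, demote→Q1. Q0=[] Q1=[P1,P2,P3] Q2=[]
t=9-15: P1@Q1 runs 6, rem=2, quantum used, demote→Q2. Q0=[] Q1=[P2,P3] Q2=[P1]
t=15-19: P2@Q1 runs 4, rem=0, completes. Q0=[] Q1=[P3] Q2=[P1]
t=19-25: P3@Q1 runs 6, rem=2, quantum used, demote→Q2. Q0=[] Q1=[] Q2=[P1,P3]
t=25-27: P1@Q2 runs 2, rem=0, completes. Q0=[] Q1=[] Q2=[P3]
t=27-29: P3@Q2 runs 2, rem=0, completes. Q0=[] Q1=[] Q2=[]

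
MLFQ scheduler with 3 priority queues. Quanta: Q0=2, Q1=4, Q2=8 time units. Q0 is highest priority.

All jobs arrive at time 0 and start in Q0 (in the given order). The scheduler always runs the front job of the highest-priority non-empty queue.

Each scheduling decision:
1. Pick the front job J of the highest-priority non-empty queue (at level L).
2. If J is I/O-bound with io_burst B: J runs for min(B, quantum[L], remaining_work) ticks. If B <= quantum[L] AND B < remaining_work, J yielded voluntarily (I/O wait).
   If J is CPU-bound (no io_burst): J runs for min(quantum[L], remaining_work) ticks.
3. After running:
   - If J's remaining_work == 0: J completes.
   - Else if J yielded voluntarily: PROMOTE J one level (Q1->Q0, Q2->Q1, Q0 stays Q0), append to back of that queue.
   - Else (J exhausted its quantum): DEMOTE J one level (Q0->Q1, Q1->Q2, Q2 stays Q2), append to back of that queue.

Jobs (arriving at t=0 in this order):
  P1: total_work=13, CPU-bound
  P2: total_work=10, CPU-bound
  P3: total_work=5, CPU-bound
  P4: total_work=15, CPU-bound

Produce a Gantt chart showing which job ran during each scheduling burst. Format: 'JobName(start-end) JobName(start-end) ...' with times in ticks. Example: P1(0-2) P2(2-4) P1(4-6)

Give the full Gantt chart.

Answer: P1(0-2) P2(2-4) P3(4-6) P4(6-8) P1(8-12) P2(12-16) P3(16-19) P4(19-23) P1(23-30) P2(30-34) P4(34-42) P4(42-43)

Derivation:
t=0-2: P1@Q0 runs 2, rem=11, quantum used, demote→Q1. Q0=[P2,P3,P4] Q1=[P1] Q2=[]
t=2-4: P2@Q0 runs 2, rem=8, quantum used, demote→Q1. Q0=[P3,P4] Q1=[P1,P2] Q2=[]
t=4-6: P3@Q0 runs 2, rem=3, quantum used, demote→Q1. Q0=[P4] Q1=[P1,P2,P3] Q2=[]
t=6-8: P4@Q0 runs 2, rem=13, quantum used, demote→Q1. Q0=[] Q1=[P1,P2,P3,P4] Q2=[]
t=8-12: P1@Q1 runs 4, rem=7, quantum used, demote→Q2. Q0=[] Q1=[P2,P3,P4] Q2=[P1]
t=12-16: P2@Q1 runs 4, rem=4, quantum used, demote→Q2. Q0=[] Q1=[P3,P4] Q2=[P1,P2]
t=16-19: P3@Q1 runs 3, rem=0, completes. Q0=[] Q1=[P4] Q2=[P1,P2]
t=19-23: P4@Q1 runs 4, rem=9, quantum used, demote→Q2. Q0=[] Q1=[] Q2=[P1,P2,P4]
t=23-30: P1@Q2 runs 7, rem=0, completes. Q0=[] Q1=[] Q2=[P2,P4]
t=30-34: P2@Q2 runs 4, rem=0, completes. Q0=[] Q1=[] Q2=[P4]
t=34-42: P4@Q2 runs 8, rem=1, quantum used, demote→Q2. Q0=[] Q1=[] Q2=[P4]
t=42-43: P4@Q2 runs 1, rem=0, completes. Q0=[] Q1=[] Q2=[]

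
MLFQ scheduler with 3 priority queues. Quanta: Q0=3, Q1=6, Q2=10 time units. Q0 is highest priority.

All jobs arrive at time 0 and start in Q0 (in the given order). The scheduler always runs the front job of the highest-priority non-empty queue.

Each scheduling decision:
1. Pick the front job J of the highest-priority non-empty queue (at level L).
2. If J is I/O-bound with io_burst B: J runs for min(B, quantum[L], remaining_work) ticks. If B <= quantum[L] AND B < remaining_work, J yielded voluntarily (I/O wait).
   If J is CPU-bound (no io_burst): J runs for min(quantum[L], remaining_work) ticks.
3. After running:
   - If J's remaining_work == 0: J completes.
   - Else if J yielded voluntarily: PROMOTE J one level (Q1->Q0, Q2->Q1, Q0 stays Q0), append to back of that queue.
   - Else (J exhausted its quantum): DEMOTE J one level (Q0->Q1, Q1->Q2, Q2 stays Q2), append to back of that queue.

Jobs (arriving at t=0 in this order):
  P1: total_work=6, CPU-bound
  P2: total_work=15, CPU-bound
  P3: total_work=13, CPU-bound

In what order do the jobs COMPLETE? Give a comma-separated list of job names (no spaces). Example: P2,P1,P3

Answer: P1,P2,P3

Derivation:
t=0-3: P1@Q0 runs 3, rem=3, quantum used, demote→Q1. Q0=[P2,P3] Q1=[P1] Q2=[]
t=3-6: P2@Q0 runs 3, rem=12, quantum used, demote→Q1. Q0=[P3] Q1=[P1,P2] Q2=[]
t=6-9: P3@Q0 runs 3, rem=10, quantum used, demote→Q1. Q0=[] Q1=[P1,P2,P3] Q2=[]
t=9-12: P1@Q1 runs 3, rem=0, completes. Q0=[] Q1=[P2,P3] Q2=[]
t=12-18: P2@Q1 runs 6, rem=6, quantum used, demote→Q2. Q0=[] Q1=[P3] Q2=[P2]
t=18-24: P3@Q1 runs 6, rem=4, quantum used, demote→Q2. Q0=[] Q1=[] Q2=[P2,P3]
t=24-30: P2@Q2 runs 6, rem=0, completes. Q0=[] Q1=[] Q2=[P3]
t=30-34: P3@Q2 runs 4, rem=0, completes. Q0=[] Q1=[] Q2=[]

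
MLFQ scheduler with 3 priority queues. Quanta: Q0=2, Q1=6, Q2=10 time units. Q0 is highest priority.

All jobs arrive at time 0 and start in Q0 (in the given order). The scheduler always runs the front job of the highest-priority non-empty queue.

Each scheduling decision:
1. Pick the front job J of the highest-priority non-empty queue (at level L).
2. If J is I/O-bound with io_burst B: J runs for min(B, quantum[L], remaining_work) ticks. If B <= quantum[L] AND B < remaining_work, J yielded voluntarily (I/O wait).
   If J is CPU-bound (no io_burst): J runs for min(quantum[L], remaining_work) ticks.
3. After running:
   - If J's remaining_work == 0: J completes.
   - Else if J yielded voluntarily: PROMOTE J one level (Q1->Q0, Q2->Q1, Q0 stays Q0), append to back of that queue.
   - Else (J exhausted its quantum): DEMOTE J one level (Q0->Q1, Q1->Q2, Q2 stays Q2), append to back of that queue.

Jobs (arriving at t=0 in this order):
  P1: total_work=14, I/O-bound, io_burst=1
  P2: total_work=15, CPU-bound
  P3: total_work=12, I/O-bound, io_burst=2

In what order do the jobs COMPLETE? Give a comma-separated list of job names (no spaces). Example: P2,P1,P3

t=0-1: P1@Q0 runs 1, rem=13, I/O yield, promote→Q0. Q0=[P2,P3,P1] Q1=[] Q2=[]
t=1-3: P2@Q0 runs 2, rem=13, quantum used, demote→Q1. Q0=[P3,P1] Q1=[P2] Q2=[]
t=3-5: P3@Q0 runs 2, rem=10, I/O yield, promote→Q0. Q0=[P1,P3] Q1=[P2] Q2=[]
t=5-6: P1@Q0 runs 1, rem=12, I/O yield, promote→Q0. Q0=[P3,P1] Q1=[P2] Q2=[]
t=6-8: P3@Q0 runs 2, rem=8, I/O yield, promote→Q0. Q0=[P1,P3] Q1=[P2] Q2=[]
t=8-9: P1@Q0 runs 1, rem=11, I/O yield, promote→Q0. Q0=[P3,P1] Q1=[P2] Q2=[]
t=9-11: P3@Q0 runs 2, rem=6, I/O yield, promote→Q0. Q0=[P1,P3] Q1=[P2] Q2=[]
t=11-12: P1@Q0 runs 1, rem=10, I/O yield, promote→Q0. Q0=[P3,P1] Q1=[P2] Q2=[]
t=12-14: P3@Q0 runs 2, rem=4, I/O yield, promote→Q0. Q0=[P1,P3] Q1=[P2] Q2=[]
t=14-15: P1@Q0 runs 1, rem=9, I/O yield, promote→Q0. Q0=[P3,P1] Q1=[P2] Q2=[]
t=15-17: P3@Q0 runs 2, rem=2, I/O yield, promote→Q0. Q0=[P1,P3] Q1=[P2] Q2=[]
t=17-18: P1@Q0 runs 1, rem=8, I/O yield, promote→Q0. Q0=[P3,P1] Q1=[P2] Q2=[]
t=18-20: P3@Q0 runs 2, rem=0, completes. Q0=[P1] Q1=[P2] Q2=[]
t=20-21: P1@Q0 runs 1, rem=7, I/O yield, promote→Q0. Q0=[P1] Q1=[P2] Q2=[]
t=21-22: P1@Q0 runs 1, rem=6, I/O yield, promote→Q0. Q0=[P1] Q1=[P2] Q2=[]
t=22-23: P1@Q0 runs 1, rem=5, I/O yield, promote→Q0. Q0=[P1] Q1=[P2] Q2=[]
t=23-24: P1@Q0 runs 1, rem=4, I/O yield, promote→Q0. Q0=[P1] Q1=[P2] Q2=[]
t=24-25: P1@Q0 runs 1, rem=3, I/O yield, promote→Q0. Q0=[P1] Q1=[P2] Q2=[]
t=25-26: P1@Q0 runs 1, rem=2, I/O yield, promote→Q0. Q0=[P1] Q1=[P2] Q2=[]
t=26-27: P1@Q0 runs 1, rem=1, I/O yield, promote→Q0. Q0=[P1] Q1=[P2] Q2=[]
t=27-28: P1@Q0 runs 1, rem=0, completes. Q0=[] Q1=[P2] Q2=[]
t=28-34: P2@Q1 runs 6, rem=7, quantum used, demote→Q2. Q0=[] Q1=[] Q2=[P2]
t=34-41: P2@Q2 runs 7, rem=0, completes. Q0=[] Q1=[] Q2=[]

Answer: P3,P1,P2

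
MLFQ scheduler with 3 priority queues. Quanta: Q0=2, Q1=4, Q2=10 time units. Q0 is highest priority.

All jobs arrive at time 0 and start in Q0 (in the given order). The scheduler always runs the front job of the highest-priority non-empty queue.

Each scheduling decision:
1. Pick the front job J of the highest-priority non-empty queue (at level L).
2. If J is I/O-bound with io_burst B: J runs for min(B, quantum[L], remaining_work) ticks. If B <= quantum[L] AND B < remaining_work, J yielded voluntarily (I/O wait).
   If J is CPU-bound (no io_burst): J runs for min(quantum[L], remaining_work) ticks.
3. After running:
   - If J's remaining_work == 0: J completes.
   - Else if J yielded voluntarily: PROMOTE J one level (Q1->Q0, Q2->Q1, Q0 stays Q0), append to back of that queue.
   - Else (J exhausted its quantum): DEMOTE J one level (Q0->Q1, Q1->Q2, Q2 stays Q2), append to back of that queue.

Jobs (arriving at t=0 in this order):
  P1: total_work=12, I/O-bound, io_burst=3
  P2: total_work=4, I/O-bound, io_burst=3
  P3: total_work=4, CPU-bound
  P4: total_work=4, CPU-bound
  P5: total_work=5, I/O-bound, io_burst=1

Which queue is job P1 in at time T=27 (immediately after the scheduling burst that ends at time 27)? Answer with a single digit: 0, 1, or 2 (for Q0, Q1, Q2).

Answer: 0

Derivation:
t=0-2: P1@Q0 runs 2, rem=10, quantum used, demote→Q1. Q0=[P2,P3,P4,P5] Q1=[P1] Q2=[]
t=2-4: P2@Q0 runs 2, rem=2, quantum used, demote→Q1. Q0=[P3,P4,P5] Q1=[P1,P2] Q2=[]
t=4-6: P3@Q0 runs 2, rem=2, quantum used, demote→Q1. Q0=[P4,P5] Q1=[P1,P2,P3] Q2=[]
t=6-8: P4@Q0 runs 2, rem=2, quantum used, demote→Q1. Q0=[P5] Q1=[P1,P2,P3,P4] Q2=[]
t=8-9: P5@Q0 runs 1, rem=4, I/O yield, promote→Q0. Q0=[P5] Q1=[P1,P2,P3,P4] Q2=[]
t=9-10: P5@Q0 runs 1, rem=3, I/O yield, promote→Q0. Q0=[P5] Q1=[P1,P2,P3,P4] Q2=[]
t=10-11: P5@Q0 runs 1, rem=2, I/O yield, promote→Q0. Q0=[P5] Q1=[P1,P2,P3,P4] Q2=[]
t=11-12: P5@Q0 runs 1, rem=1, I/O yield, promote→Q0. Q0=[P5] Q1=[P1,P2,P3,P4] Q2=[]
t=12-13: P5@Q0 runs 1, rem=0, completes. Q0=[] Q1=[P1,P2,P3,P4] Q2=[]
t=13-16: P1@Q1 runs 3, rem=7, I/O yield, promote→Q0. Q0=[P1] Q1=[P2,P3,P4] Q2=[]
t=16-18: P1@Q0 runs 2, rem=5, quantum used, demote→Q1. Q0=[] Q1=[P2,P3,P4,P1] Q2=[]
t=18-20: P2@Q1 runs 2, rem=0, completes. Q0=[] Q1=[P3,P4,P1] Q2=[]
t=20-22: P3@Q1 runs 2, rem=0, completes. Q0=[] Q1=[P4,P1] Q2=[]
t=22-24: P4@Q1 runs 2, rem=0, completes. Q0=[] Q1=[P1] Q2=[]
t=24-27: P1@Q1 runs 3, rem=2, I/O yield, promote→Q0. Q0=[P1] Q1=[] Q2=[]
t=27-29: P1@Q0 runs 2, rem=0, completes. Q0=[] Q1=[] Q2=[]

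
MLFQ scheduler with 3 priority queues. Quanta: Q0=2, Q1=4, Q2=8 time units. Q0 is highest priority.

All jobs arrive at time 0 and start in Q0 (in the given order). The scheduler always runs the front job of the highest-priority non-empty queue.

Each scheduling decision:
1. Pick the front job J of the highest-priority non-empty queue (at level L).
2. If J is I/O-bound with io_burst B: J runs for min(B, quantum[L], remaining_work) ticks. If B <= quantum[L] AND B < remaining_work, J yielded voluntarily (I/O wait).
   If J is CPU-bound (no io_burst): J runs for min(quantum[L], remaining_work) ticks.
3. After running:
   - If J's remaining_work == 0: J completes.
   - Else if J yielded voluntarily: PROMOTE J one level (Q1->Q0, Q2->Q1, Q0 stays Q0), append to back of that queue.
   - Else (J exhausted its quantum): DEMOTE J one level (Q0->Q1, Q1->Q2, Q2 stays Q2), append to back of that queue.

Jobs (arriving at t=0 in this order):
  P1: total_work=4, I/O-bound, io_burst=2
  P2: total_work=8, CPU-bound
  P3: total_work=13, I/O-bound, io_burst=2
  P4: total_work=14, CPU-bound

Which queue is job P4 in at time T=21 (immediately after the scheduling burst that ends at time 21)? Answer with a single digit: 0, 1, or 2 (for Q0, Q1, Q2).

t=0-2: P1@Q0 runs 2, rem=2, I/O yield, promote→Q0. Q0=[P2,P3,P4,P1] Q1=[] Q2=[]
t=2-4: P2@Q0 runs 2, rem=6, quantum used, demote→Q1. Q0=[P3,P4,P1] Q1=[P2] Q2=[]
t=4-6: P3@Q0 runs 2, rem=11, I/O yield, promote→Q0. Q0=[P4,P1,P3] Q1=[P2] Q2=[]
t=6-8: P4@Q0 runs 2, rem=12, quantum used, demote→Q1. Q0=[P1,P3] Q1=[P2,P4] Q2=[]
t=8-10: P1@Q0 runs 2, rem=0, completes. Q0=[P3] Q1=[P2,P4] Q2=[]
t=10-12: P3@Q0 runs 2, rem=9, I/O yield, promote→Q0. Q0=[P3] Q1=[P2,P4] Q2=[]
t=12-14: P3@Q0 runs 2, rem=7, I/O yield, promote→Q0. Q0=[P3] Q1=[P2,P4] Q2=[]
t=14-16: P3@Q0 runs 2, rem=5, I/O yield, promote→Q0. Q0=[P3] Q1=[P2,P4] Q2=[]
t=16-18: P3@Q0 runs 2, rem=3, I/O yield, promote→Q0. Q0=[P3] Q1=[P2,P4] Q2=[]
t=18-20: P3@Q0 runs 2, rem=1, I/O yield, promote→Q0. Q0=[P3] Q1=[P2,P4] Q2=[]
t=20-21: P3@Q0 runs 1, rem=0, completes. Q0=[] Q1=[P2,P4] Q2=[]
t=21-25: P2@Q1 runs 4, rem=2, quantum used, demote→Q2. Q0=[] Q1=[P4] Q2=[P2]
t=25-29: P4@Q1 runs 4, rem=8, quantum used, demote→Q2. Q0=[] Q1=[] Q2=[P2,P4]
t=29-31: P2@Q2 runs 2, rem=0, completes. Q0=[] Q1=[] Q2=[P4]
t=31-39: P4@Q2 runs 8, rem=0, completes. Q0=[] Q1=[] Q2=[]

Answer: 1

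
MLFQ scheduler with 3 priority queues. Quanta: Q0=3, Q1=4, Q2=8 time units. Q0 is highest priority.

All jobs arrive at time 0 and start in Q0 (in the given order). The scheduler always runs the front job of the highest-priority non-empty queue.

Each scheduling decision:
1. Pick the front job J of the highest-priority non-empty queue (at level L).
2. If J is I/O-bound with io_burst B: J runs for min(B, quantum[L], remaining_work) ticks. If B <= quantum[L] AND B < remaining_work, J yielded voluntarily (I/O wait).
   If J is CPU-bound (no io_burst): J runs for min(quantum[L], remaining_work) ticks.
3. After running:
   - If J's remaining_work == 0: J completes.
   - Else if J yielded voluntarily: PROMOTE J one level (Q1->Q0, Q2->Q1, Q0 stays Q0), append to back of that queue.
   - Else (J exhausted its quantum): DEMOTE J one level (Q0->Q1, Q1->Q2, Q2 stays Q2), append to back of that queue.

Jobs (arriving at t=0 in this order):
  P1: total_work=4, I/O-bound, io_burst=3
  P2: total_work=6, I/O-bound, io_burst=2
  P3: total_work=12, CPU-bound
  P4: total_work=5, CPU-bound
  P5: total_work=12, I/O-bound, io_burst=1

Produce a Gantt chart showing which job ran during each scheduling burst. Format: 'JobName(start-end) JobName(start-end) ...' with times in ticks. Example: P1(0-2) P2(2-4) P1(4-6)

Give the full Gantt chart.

Answer: P1(0-3) P2(3-5) P3(5-8) P4(8-11) P5(11-12) P1(12-13) P2(13-15) P5(15-16) P2(16-18) P5(18-19) P5(19-20) P5(20-21) P5(21-22) P5(22-23) P5(23-24) P5(24-25) P5(25-26) P5(26-27) P5(27-28) P3(28-32) P4(32-34) P3(34-39)

Derivation:
t=0-3: P1@Q0 runs 3, rem=1, I/O yield, promote→Q0. Q0=[P2,P3,P4,P5,P1] Q1=[] Q2=[]
t=3-5: P2@Q0 runs 2, rem=4, I/O yield, promote→Q0. Q0=[P3,P4,P5,P1,P2] Q1=[] Q2=[]
t=5-8: P3@Q0 runs 3, rem=9, quantum used, demote→Q1. Q0=[P4,P5,P1,P2] Q1=[P3] Q2=[]
t=8-11: P4@Q0 runs 3, rem=2, quantum used, demote→Q1. Q0=[P5,P1,P2] Q1=[P3,P4] Q2=[]
t=11-12: P5@Q0 runs 1, rem=11, I/O yield, promote→Q0. Q0=[P1,P2,P5] Q1=[P3,P4] Q2=[]
t=12-13: P1@Q0 runs 1, rem=0, completes. Q0=[P2,P5] Q1=[P3,P4] Q2=[]
t=13-15: P2@Q0 runs 2, rem=2, I/O yield, promote→Q0. Q0=[P5,P2] Q1=[P3,P4] Q2=[]
t=15-16: P5@Q0 runs 1, rem=10, I/O yield, promote→Q0. Q0=[P2,P5] Q1=[P3,P4] Q2=[]
t=16-18: P2@Q0 runs 2, rem=0, completes. Q0=[P5] Q1=[P3,P4] Q2=[]
t=18-19: P5@Q0 runs 1, rem=9, I/O yield, promote→Q0. Q0=[P5] Q1=[P3,P4] Q2=[]
t=19-20: P5@Q0 runs 1, rem=8, I/O yield, promote→Q0. Q0=[P5] Q1=[P3,P4] Q2=[]
t=20-21: P5@Q0 runs 1, rem=7, I/O yield, promote→Q0. Q0=[P5] Q1=[P3,P4] Q2=[]
t=21-22: P5@Q0 runs 1, rem=6, I/O yield, promote→Q0. Q0=[P5] Q1=[P3,P4] Q2=[]
t=22-23: P5@Q0 runs 1, rem=5, I/O yield, promote→Q0. Q0=[P5] Q1=[P3,P4] Q2=[]
t=23-24: P5@Q0 runs 1, rem=4, I/O yield, promote→Q0. Q0=[P5] Q1=[P3,P4] Q2=[]
t=24-25: P5@Q0 runs 1, rem=3, I/O yield, promote→Q0. Q0=[P5] Q1=[P3,P4] Q2=[]
t=25-26: P5@Q0 runs 1, rem=2, I/O yield, promote→Q0. Q0=[P5] Q1=[P3,P4] Q2=[]
t=26-27: P5@Q0 runs 1, rem=1, I/O yield, promote→Q0. Q0=[P5] Q1=[P3,P4] Q2=[]
t=27-28: P5@Q0 runs 1, rem=0, completes. Q0=[] Q1=[P3,P4] Q2=[]
t=28-32: P3@Q1 runs 4, rem=5, quantum used, demote→Q2. Q0=[] Q1=[P4] Q2=[P3]
t=32-34: P4@Q1 runs 2, rem=0, completes. Q0=[] Q1=[] Q2=[P3]
t=34-39: P3@Q2 runs 5, rem=0, completes. Q0=[] Q1=[] Q2=[]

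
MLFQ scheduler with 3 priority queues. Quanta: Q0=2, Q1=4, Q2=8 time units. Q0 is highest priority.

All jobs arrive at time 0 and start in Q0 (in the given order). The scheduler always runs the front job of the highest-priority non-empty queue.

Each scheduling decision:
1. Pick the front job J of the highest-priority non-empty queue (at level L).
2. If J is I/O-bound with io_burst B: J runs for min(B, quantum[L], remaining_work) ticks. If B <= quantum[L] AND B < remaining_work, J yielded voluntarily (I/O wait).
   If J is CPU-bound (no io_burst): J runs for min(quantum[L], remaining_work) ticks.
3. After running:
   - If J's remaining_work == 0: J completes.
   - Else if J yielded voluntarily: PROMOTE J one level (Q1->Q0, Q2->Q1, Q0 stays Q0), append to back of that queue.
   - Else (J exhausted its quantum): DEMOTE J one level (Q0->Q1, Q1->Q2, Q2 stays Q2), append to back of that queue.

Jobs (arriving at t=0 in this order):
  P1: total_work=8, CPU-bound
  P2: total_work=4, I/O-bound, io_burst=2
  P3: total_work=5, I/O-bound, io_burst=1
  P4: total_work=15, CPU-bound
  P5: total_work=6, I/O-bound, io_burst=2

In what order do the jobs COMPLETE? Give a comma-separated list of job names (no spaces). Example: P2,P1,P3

Answer: P2,P5,P3,P1,P4

Derivation:
t=0-2: P1@Q0 runs 2, rem=6, quantum used, demote→Q1. Q0=[P2,P3,P4,P5] Q1=[P1] Q2=[]
t=2-4: P2@Q0 runs 2, rem=2, I/O yield, promote→Q0. Q0=[P3,P4,P5,P2] Q1=[P1] Q2=[]
t=4-5: P3@Q0 runs 1, rem=4, I/O yield, promote→Q0. Q0=[P4,P5,P2,P3] Q1=[P1] Q2=[]
t=5-7: P4@Q0 runs 2, rem=13, quantum used, demote→Q1. Q0=[P5,P2,P3] Q1=[P1,P4] Q2=[]
t=7-9: P5@Q0 runs 2, rem=4, I/O yield, promote→Q0. Q0=[P2,P3,P5] Q1=[P1,P4] Q2=[]
t=9-11: P2@Q0 runs 2, rem=0, completes. Q0=[P3,P5] Q1=[P1,P4] Q2=[]
t=11-12: P3@Q0 runs 1, rem=3, I/O yield, promote→Q0. Q0=[P5,P3] Q1=[P1,P4] Q2=[]
t=12-14: P5@Q0 runs 2, rem=2, I/O yield, promote→Q0. Q0=[P3,P5] Q1=[P1,P4] Q2=[]
t=14-15: P3@Q0 runs 1, rem=2, I/O yield, promote→Q0. Q0=[P5,P3] Q1=[P1,P4] Q2=[]
t=15-17: P5@Q0 runs 2, rem=0, completes. Q0=[P3] Q1=[P1,P4] Q2=[]
t=17-18: P3@Q0 runs 1, rem=1, I/O yield, promote→Q0. Q0=[P3] Q1=[P1,P4] Q2=[]
t=18-19: P3@Q0 runs 1, rem=0, completes. Q0=[] Q1=[P1,P4] Q2=[]
t=19-23: P1@Q1 runs 4, rem=2, quantum used, demote→Q2. Q0=[] Q1=[P4] Q2=[P1]
t=23-27: P4@Q1 runs 4, rem=9, quantum used, demote→Q2. Q0=[] Q1=[] Q2=[P1,P4]
t=27-29: P1@Q2 runs 2, rem=0, completes. Q0=[] Q1=[] Q2=[P4]
t=29-37: P4@Q2 runs 8, rem=1, quantum used, demote→Q2. Q0=[] Q1=[] Q2=[P4]
t=37-38: P4@Q2 runs 1, rem=0, completes. Q0=[] Q1=[] Q2=[]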